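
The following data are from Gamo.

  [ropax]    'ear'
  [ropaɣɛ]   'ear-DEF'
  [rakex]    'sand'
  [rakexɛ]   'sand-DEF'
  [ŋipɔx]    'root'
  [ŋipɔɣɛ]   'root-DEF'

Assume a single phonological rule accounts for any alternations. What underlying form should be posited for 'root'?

/ŋipɔɣ/

The root 'root' surfaces as [ŋipɔx] and [ŋipɔɣɛ], with a stem-final [x] ~ [ɣ] alternation.
The stem 'sand' ([rakex], [rakexɛ]) shows [x] unchanged in both environments, so [x] cannot be basic with [ɣ] derived before the DEF suffix.
Therefore /ɣ/ is basic and [x] is derived by word-final obstruent devoicing (voiced obstruents become voiceless word-finally).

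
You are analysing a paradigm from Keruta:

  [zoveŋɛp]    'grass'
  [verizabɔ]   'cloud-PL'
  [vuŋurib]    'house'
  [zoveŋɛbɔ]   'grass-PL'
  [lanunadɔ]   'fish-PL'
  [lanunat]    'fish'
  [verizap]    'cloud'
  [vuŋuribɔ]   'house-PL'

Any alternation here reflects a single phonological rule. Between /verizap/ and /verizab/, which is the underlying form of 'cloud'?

The root 'cloud' surfaces as [verizabɔ] and [verizap], with a stem-final [b] ~ [p] alternation.
If /b/ were underlying and a rule turned it into [p] in isolation, 'house' would also alternate; but it has [b] in both [vuŋuribɔ] and [vuŋurib].
So /p/ is underlying, and a rule of intervocalic voicing — voiceless stops become voiced between vowels — gives [b].

/verizap/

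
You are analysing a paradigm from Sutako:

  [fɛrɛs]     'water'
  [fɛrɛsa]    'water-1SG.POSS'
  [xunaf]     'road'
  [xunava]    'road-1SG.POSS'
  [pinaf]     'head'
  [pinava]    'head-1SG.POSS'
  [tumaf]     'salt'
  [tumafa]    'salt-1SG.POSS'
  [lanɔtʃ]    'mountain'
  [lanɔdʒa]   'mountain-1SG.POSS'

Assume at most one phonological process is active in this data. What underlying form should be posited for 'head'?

/pinav/

The stem for 'head' ends in [f] in [pinaf] but [v] in [pinava].
If /f/ were underlying and a rule turned it into [v] before the 1SG.POSS suffix, 'salt' would also alternate; but it has [f] in both [tumaf] and [tumafa].
The underlying segment must be /v/; voiced obstruents become voiceless word-finally, yielding [f] there.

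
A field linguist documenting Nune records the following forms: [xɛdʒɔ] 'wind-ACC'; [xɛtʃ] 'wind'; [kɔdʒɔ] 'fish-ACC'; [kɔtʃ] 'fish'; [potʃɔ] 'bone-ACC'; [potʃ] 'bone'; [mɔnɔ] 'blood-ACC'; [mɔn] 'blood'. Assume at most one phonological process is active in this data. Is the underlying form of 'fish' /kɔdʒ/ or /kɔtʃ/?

/kɔdʒ/

The stem for 'fish' ends in [dʒ] in [kɔdʒɔ] but [tʃ] in [kɔtʃ].
But 'bone' keeps [tʃ] in both environments ([potʃɔ], [potʃ]), so there is no rule changing /tʃ/ to [dʒ] before the ACC suffix.
The alternation reflects word-final obstruent devoicing: voiced obstruents become voiceless word-finally. /dʒ/ is underlying.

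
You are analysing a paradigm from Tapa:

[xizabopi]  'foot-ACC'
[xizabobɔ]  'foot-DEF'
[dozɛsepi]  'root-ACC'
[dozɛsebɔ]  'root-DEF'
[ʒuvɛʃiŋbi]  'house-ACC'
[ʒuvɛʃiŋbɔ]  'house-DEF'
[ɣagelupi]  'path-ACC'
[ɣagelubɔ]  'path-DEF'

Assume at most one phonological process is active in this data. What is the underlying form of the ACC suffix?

/-pi/

The ACC morpheme has two allomorphs, [-bi] and [-pi].
The DEF suffix, which begins with [b], is invariant after every stem; so [b] is not altered by any rule here.
The ACC suffix is therefore /-pi/ underlyingly, with post-nasal voicing: voiceless stops become voiced after a nasal.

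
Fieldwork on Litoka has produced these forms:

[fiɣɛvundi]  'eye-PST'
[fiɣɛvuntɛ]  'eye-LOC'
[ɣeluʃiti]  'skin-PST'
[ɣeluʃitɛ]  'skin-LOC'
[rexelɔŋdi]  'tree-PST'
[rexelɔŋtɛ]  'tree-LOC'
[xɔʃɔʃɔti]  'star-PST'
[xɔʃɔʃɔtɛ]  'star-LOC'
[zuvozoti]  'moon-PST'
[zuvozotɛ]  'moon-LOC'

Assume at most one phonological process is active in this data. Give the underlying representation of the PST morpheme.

/-di/

The PST morpheme has two allomorphs, [-di] and [-ti].
By contrast the LOC suffix keeps its initial [t] throughout — that segment must be underlying.
So the underlying form is /-di/, and voiced stops become voiceless after a vowel.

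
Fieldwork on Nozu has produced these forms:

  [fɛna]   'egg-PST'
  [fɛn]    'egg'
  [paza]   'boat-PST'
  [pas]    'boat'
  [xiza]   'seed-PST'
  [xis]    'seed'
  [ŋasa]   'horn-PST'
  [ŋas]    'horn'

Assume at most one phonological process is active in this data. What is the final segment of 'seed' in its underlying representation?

The stem for 'seed' ends in [z] in [xiza] but [s] in [xis].
The stem 'horn' ([ŋasa], [ŋas]) shows [s] unchanged in both environments, so [s] cannot be basic with [z] derived before the PST suffix.
So /z/ is underlying, and a rule of word-final obstruent devoicing — voiced obstruents become voiceless word-finally — gives [s].

/z/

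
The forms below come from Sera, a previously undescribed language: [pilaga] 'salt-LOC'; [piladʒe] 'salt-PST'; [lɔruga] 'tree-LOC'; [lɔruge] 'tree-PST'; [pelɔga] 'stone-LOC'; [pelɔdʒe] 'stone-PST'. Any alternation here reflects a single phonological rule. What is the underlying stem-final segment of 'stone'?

In [pelɔga] and [pelɔdʒe] the final segment of 'stone' alternates: [g] ~ [dʒ].
If /g/ were underlying and a rule turned it into [dʒ] before the PST suffix, 'tree' would also alternate; but it has [g] in both [lɔruga] and [lɔruge].
Therefore /dʒ/ is basic and [g] is derived by depalatalization (palato-alveolar /dʒ/ becomes [g] when no front vowel follows).

/dʒ/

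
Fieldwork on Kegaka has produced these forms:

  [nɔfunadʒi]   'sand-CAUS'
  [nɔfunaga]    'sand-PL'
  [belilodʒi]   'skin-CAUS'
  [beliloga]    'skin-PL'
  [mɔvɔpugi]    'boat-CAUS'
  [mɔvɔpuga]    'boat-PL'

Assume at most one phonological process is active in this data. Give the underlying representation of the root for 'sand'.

In [nɔfunadʒi] and [nɔfunaga] the final segment of 'sand' alternates: [dʒ] ~ [g].
Compare 'boat', with invariant [g] in [mɔvɔpugi] and [mɔvɔpuga]: an analysis with underlying /g/ and a rule producing [dʒ] before the CAUS suffix would wrongly predict alternation here too.
The underlying segment must be /dʒ/; palato-alveolar /dʒ/ becomes [g] when no front vowel follows, yielding [g] there.

/nɔfunadʒ/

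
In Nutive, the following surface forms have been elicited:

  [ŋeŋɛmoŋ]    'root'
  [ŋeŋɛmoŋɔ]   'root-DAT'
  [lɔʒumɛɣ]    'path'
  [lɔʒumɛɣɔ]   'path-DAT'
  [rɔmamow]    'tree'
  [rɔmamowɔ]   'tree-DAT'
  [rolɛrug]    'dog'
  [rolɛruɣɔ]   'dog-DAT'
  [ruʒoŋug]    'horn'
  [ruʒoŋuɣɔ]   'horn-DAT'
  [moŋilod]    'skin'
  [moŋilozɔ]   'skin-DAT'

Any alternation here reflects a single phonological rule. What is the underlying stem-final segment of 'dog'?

/g/

The stem for 'dog' ends in [g] in [rolɛrug] but [ɣ] in [rolɛruɣɔ].
If /ɣ/ were underlying and a rule turned it into [g] in isolation, 'path' would also alternate; but it has [ɣ] in both [lɔʒumɛɣ] and [lɔʒumɛɣɔ].
The alternation reflects intervocalic spirantization: voiced stops become fricatives between vowels. /g/ is underlying.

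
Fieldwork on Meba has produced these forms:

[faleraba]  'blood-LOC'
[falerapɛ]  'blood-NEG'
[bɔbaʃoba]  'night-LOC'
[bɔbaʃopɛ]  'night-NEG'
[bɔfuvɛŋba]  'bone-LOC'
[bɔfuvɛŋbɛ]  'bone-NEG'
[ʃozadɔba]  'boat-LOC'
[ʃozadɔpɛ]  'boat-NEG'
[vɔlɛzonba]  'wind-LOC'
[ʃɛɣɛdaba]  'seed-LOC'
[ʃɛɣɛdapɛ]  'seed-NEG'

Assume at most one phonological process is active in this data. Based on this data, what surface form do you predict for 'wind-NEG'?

[vɔlɛzonbɛ]

The NEG morpheme has two allomorphs, [-bɛ] and [-pɛ].
The LOC suffix, which begins with [b], is invariant after every stem; so [b] is not altered by any rule here.
The NEG suffix is therefore /-pɛ/ underlyingly, with post-nasal voicing: voiceless stops become voiced after a nasal.
After 'wind', which ends in a nasal, the suffix surfaces as [-bɛ], giving [vɔlɛzonbɛ].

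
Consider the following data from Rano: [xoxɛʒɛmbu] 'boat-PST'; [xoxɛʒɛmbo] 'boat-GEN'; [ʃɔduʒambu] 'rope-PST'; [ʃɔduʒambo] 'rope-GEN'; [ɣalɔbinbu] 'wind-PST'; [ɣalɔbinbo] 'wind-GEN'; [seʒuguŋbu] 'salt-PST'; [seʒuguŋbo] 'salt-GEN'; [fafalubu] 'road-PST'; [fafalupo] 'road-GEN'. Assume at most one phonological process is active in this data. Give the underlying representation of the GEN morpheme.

The GEN suffix surfaces as [-bo] and [-po], depending on the final segment of the stem.
By contrast the PST suffix keeps its initial [b] throughout — that segment must be underlying.
So the underlying form is /-po/, and voiceless stops become voiced after a nasal.

/-po/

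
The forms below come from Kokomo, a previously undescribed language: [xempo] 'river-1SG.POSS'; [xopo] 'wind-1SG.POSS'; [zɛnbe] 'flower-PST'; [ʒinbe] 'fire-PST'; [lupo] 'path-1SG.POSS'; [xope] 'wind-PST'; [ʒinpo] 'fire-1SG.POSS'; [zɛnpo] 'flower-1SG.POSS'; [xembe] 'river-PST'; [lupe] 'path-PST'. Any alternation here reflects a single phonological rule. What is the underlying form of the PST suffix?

/-be/

The PST suffix surfaces as [-be] and [-pe], depending on the final segment of the stem.
The 1SG.POSS suffix, which begins with [p], is invariant after every stem; so [p] is not altered by any rule here.
So the underlying form is /-be/, and voiced stops become voiceless after a vowel.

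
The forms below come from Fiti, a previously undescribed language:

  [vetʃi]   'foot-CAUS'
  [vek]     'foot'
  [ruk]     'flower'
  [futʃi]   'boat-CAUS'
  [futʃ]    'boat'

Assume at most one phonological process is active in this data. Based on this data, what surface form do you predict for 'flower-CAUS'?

[rutʃi]

In [vek] and [vetʃi] the final segment of 'foot' alternates: [k] ~ [tʃ].
Compare 'boat', with invariant [tʃ] in [futʃ] and [futʃi]: an analysis with underlying /tʃ/ and a rule producing [k] in isolation would wrongly predict alternation here too.
The underlying segment must be /k/; /k/ becomes palato-alveolar [tʃ] before a front vowel, yielding [tʃ] there.
The one attested form of 'flower', [ruk], shows underlying /ruk/. Applying the same rule before a front vowel gives [rutʃi].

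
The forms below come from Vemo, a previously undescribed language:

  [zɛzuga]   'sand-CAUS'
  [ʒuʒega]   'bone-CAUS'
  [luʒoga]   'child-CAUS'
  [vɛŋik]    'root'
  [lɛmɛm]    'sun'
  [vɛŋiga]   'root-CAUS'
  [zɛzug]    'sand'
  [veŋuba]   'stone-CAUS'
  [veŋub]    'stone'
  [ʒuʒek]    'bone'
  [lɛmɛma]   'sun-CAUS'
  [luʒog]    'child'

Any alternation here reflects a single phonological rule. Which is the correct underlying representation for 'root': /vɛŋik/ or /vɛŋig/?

/vɛŋik/

The stem for 'root' ends in [g] in [vɛŋiga] but [k] in [vɛŋik].
Compare 'child', with invariant [g] in [luʒoga] and [luʒog]: an analysis with underlying /g/ and a rule producing [k] in isolation would wrongly predict alternation here too.
So /k/ is underlying, and a rule of intervocalic voicing — voiceless stops become voiced between vowels — gives [g].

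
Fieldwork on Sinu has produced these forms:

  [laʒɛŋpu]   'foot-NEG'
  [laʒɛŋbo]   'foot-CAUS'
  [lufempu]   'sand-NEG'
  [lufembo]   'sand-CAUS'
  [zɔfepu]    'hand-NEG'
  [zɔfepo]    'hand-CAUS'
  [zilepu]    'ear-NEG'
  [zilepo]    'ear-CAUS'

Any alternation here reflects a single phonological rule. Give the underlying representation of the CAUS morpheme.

/-bo/

The CAUS morpheme has two allomorphs, [-bo] and [-po].
By contrast the NEG suffix keeps its initial [p] throughout — that segment must be underlying.
So the underlying form is /-bo/, and voiced stops become voiceless after a vowel.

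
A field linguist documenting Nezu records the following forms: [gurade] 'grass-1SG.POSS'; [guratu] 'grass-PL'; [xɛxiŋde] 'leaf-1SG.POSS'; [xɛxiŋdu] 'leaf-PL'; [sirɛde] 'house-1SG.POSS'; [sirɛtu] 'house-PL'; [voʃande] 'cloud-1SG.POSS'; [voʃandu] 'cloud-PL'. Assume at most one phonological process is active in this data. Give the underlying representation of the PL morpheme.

The PL morpheme has two allomorphs, [-du] and [-tu].
The 1SG.POSS suffix, which begins with [d], is invariant after every stem; so [d] is not altered by any rule here.
So the underlying form is /-tu/, and voiceless stops become voiced after a nasal.

/-tu/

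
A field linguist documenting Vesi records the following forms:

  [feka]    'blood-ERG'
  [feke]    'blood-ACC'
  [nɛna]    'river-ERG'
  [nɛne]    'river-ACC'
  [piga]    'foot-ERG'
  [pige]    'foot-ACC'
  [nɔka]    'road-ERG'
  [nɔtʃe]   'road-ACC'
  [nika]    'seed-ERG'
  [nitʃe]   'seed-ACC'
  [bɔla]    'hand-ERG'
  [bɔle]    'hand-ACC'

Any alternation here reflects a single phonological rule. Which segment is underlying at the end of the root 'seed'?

/tʃ/

The root 'seed' surfaces as [nika] and [nitʃe], with a stem-final [k] ~ [tʃ] alternation.
But 'blood' keeps [k] in both environments ([feka], [feke]), so there is no rule changing /k/ to [tʃ] before the ACC suffix.
Therefore /tʃ/ is basic and [k] is derived by depalatalization (palato-alveolar /tʃ/ becomes [k] when no front vowel follows).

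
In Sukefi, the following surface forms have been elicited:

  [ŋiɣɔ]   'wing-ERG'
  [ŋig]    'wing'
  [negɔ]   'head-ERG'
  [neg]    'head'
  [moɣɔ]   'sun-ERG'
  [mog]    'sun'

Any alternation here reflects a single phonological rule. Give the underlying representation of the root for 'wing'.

/ŋiɣ/

'wing' shows [ɣ] ~ [g] at the end of the stem ([ŋiɣɔ] vs [ŋig]).
Compare 'head', with invariant [g] in [negɔ] and [neg]: an analysis with underlying /g/ and a rule producing [ɣ] before the ERG suffix would wrongly predict alternation here too.
So /ɣ/ is underlying, and a rule of word-final hardening — voiced fricatives become stops word-finally — gives [g].
Hence 'wing' is /ŋiɣ/ underlyingly.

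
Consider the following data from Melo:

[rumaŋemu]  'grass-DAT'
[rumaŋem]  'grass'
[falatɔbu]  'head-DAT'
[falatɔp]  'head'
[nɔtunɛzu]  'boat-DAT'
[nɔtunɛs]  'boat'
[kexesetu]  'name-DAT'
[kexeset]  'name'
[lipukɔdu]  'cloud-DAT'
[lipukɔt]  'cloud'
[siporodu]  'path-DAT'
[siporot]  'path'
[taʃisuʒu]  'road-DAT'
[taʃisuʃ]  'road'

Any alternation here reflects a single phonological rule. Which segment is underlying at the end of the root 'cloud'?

'cloud' shows [d] ~ [t] at the end of the stem ([lipukɔdu] vs [lipukɔt]).
But 'name' keeps [t] in both environments ([kexesetu], [kexeset]), so there is no rule changing /t/ to [d] before the DAT suffix.
So /d/ is underlying, and a rule of word-final obstruent devoicing — voiced obstruents become voiceless word-finally — gives [t].

/d/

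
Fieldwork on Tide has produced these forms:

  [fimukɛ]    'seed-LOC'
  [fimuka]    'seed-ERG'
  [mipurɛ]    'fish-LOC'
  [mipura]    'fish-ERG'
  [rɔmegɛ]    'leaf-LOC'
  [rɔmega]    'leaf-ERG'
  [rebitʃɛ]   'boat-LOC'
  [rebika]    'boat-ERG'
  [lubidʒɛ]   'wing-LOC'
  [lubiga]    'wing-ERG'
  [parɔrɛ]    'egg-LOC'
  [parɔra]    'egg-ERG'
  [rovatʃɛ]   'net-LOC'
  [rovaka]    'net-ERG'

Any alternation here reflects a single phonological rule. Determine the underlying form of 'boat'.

/rebitʃ/

The root 'boat' surfaces as [rebitʃɛ] and [rebika], with a stem-final [tʃ] ~ [k] alternation.
Compare 'seed', with invariant [k] in [fimukɛ] and [fimuka]: an analysis with underlying /k/ and a rule producing [tʃ] before the LOC suffix would wrongly predict alternation here too.
The underlying segment must be /tʃ/; palato-alveolar /tʃ/ and /dʒ/ become [k] and [g] when no front vowel follows, yielding [k] there.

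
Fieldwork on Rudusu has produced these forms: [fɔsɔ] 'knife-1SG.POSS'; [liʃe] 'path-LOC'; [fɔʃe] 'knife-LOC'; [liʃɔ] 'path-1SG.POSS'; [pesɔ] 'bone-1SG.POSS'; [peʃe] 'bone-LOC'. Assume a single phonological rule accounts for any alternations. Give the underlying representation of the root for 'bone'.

The root 'bone' surfaces as [peʃe] and [pesɔ], with a stem-final [ʃ] ~ [s] alternation.
Compare 'path', with invariant [ʃ] in [liʃe] and [liʃɔ]: an analysis with underlying /ʃ/ and a rule producing [s] before the 1SG.POSS suffix would wrongly predict alternation here too.
Therefore /s/ is basic and [ʃ] is derived by palatalization before a front vowel (/s/ becomes palato-alveolar [ʃ] before a front vowel).

/pes/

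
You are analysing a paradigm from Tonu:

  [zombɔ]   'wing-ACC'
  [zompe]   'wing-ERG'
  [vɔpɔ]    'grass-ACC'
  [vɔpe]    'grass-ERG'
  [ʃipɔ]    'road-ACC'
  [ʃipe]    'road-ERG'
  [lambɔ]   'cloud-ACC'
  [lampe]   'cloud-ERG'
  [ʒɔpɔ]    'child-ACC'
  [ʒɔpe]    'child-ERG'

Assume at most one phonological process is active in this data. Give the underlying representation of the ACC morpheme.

The ACC suffix surfaces as [-bɔ] and [-pɔ], depending on the final segment of the stem.
The ERG suffix, which begins with [p], is invariant after every stem; so [p] is not altered by any rule here.
So the underlying form is /-bɔ/, and voiced stops become voiceless after a vowel.

/-bɔ/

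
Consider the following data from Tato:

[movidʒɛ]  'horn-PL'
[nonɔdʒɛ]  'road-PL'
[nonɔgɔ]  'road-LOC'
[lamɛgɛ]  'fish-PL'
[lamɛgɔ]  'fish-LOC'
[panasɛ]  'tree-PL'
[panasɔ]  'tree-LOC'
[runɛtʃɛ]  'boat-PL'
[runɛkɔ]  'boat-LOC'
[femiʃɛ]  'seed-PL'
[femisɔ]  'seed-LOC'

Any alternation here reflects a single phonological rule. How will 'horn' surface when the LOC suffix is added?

In [nonɔdʒɛ] and [nonɔgɔ] the final segment of 'road' alternates: [dʒ] ~ [g].
The stem 'fish' ([lamɛgɛ], [lamɛgɔ]) shows [g] unchanged in both environments, so [g] cannot be basic with [dʒ] derived before the PL suffix.
The underlying segment must be /dʒ/; palato-alveolar /tʃ/, /dʒ/ and /ʃ/ become [k], [g] and [s] when no front vowel follows, yielding [g] there.
From [movidʒɛ] the stem 'horn' is /movidʒ/; when no front vowel follows this yields [movigɔ].

[movigɔ]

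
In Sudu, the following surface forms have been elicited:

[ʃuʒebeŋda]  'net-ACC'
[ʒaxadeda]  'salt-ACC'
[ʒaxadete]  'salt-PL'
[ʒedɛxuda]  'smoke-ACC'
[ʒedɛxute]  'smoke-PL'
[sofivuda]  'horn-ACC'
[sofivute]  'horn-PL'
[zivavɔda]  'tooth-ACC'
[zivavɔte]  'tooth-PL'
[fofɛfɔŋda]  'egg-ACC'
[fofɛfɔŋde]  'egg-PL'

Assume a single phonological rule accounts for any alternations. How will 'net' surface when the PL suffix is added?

[ʃuʒebeŋde]

The PL morpheme has two allomorphs, [-de] and [-te].
By contrast the ACC suffix keeps its initial [d] throughout — that segment must be underlying.
So the underlying form is /-te/, and voiceless stops become voiced after a nasal.
After 'net', which ends in a nasal, the suffix surfaces as [-de], giving [ʃuʒebeŋde].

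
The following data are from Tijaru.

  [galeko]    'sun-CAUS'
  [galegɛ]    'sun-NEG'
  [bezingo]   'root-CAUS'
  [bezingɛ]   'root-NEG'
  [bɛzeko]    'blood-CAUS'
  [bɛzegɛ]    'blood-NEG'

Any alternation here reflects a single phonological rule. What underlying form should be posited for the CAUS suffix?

The CAUS suffix surfaces as [-go] and [-ko], depending on the final segment of the stem.
By contrast the NEG suffix keeps its initial [g] throughout — that segment must be underlying.
So the underlying form is /-ko/, and voiceless stops become voiced after a nasal.

/-ko/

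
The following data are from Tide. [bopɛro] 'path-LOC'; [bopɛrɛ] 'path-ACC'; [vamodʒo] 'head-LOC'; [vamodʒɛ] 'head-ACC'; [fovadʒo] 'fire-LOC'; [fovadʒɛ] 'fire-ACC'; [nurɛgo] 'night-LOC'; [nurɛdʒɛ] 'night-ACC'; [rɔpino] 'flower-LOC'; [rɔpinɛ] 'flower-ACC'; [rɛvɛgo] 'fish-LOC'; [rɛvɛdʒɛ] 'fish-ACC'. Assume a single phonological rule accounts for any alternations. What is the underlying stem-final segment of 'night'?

/g/

The stem for 'night' ends in [g] in [nurɛgo] but [dʒ] in [nurɛdʒɛ].
Compare 'head', with invariant [dʒ] in [vamodʒo] and [vamodʒɛ]: an analysis with underlying /dʒ/ and a rule producing [g] before the LOC suffix would wrongly predict alternation here too.
The alternation reflects palatalization before a front vowel: /g/ becomes palato-alveolar [dʒ] before a front vowel. /g/ is underlying.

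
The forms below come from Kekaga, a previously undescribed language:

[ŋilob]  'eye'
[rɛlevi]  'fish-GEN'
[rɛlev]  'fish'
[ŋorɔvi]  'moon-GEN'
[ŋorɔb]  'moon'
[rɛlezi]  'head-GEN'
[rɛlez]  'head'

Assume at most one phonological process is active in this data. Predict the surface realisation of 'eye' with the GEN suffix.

In [ŋorɔvi] and [ŋorɔb] the final segment of 'moon' alternates: [v] ~ [b].
If /v/ were underlying and a rule turned it into [b] in isolation, 'fish' would also alternate; but it has [v] in both [rɛlevi] and [rɛlev].
The alternation reflects intervocalic spirantization: voiced stops become fricatives between vowels. /b/ is underlying.
From [ŋilob] the stem 'eye' is /ŋilob/; between vowels this yields [ŋilovi].

[ŋilovi]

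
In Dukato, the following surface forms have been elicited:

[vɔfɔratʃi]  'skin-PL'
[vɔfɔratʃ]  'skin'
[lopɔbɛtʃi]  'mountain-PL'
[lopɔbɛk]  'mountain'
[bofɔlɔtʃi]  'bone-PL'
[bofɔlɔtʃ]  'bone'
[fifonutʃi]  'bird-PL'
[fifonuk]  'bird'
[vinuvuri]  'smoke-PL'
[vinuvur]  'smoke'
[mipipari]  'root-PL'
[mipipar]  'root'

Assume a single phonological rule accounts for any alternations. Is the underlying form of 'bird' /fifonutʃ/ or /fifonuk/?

'bird' shows [tʃ] ~ [k] at the end of the stem ([fifonutʃi] vs [fifonuk]).
The stem 'skin' ([vɔfɔratʃi], [vɔfɔratʃ]) shows [tʃ] unchanged in both environments, so [tʃ] cannot be basic with [k] derived in isolation.
So /k/ is underlying, and a rule of palatalization before a front vowel — /k/ becomes palato-alveolar [tʃ] before a front vowel — gives [tʃ].

/fifonuk/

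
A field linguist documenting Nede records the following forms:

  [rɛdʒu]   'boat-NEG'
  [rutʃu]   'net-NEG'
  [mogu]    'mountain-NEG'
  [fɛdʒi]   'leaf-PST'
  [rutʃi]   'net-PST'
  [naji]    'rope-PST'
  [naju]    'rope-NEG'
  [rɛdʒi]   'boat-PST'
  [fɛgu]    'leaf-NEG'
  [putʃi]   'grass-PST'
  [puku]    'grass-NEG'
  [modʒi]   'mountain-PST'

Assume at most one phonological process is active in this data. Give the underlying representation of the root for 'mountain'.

In [modʒi] and [mogu] the final segment of 'mountain' alternates: [dʒ] ~ [g].
But 'boat' keeps [dʒ] in both environments ([rɛdʒi], [rɛdʒu]), so there is no rule changing /dʒ/ to [g] before the NEG suffix.
So /g/ is underlying, and a rule of palatalization before a front vowel — /k/ and /g/ become palato-alveolar [tʃ] and [dʒ] before a front vowel — gives [dʒ].
The underlying form of 'mountain' is therefore /mog/.

/mog/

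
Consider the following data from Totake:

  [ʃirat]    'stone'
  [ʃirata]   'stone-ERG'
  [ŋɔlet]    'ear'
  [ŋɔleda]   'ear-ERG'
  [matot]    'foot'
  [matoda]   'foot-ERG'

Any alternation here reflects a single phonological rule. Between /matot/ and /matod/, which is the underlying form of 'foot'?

/matod/

In [matot] and [matoda] the final segment of 'foot' alternates: [t] ~ [d].
But 'stone' keeps [t] in both environments ([ʃirat], [ʃirata]), so there is no rule changing /t/ to [d] before the ERG suffix.
The alternation reflects word-final obstruent devoicing: voiced obstruents become voiceless word-finally. /d/ is underlying.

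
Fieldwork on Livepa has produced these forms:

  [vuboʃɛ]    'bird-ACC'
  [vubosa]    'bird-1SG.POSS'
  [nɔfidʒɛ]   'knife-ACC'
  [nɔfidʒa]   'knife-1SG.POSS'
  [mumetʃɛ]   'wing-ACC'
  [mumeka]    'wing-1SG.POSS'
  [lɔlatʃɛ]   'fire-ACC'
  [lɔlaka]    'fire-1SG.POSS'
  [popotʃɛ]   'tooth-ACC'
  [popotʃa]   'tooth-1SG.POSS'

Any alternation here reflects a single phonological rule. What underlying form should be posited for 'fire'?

/lɔlak/

In [lɔlatʃɛ] and [lɔlaka] the final segment of 'fire' alternates: [tʃ] ~ [k].
The stem 'tooth' ([popotʃɛ], [popotʃa]) shows [tʃ] unchanged in both environments, so [tʃ] cannot be basic with [k] derived before the 1SG.POSS suffix.
The alternation reflects palatalization before a front vowel: /k/ and /s/ become palato-alveolar [tʃ] and [ʃ] before a front vowel. /k/ is underlying.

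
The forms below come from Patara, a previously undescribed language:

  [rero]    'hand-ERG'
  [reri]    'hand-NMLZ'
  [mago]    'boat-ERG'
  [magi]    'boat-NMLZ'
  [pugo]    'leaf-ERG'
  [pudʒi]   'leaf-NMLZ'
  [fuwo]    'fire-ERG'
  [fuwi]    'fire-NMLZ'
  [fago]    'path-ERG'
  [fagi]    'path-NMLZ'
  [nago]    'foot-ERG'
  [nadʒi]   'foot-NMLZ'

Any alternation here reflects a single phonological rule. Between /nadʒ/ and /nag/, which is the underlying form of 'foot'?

/nadʒ/

The stem for 'foot' ends in [g] in [nago] but [dʒ] in [nadʒi].
But 'path' keeps [g] in both environments ([fago], [fagi]), so there is no rule changing /g/ to [dʒ] before the NMLZ suffix.
Therefore /dʒ/ is basic and [g] is derived by depalatalization (palato-alveolar /dʒ/ becomes [g] when no front vowel follows).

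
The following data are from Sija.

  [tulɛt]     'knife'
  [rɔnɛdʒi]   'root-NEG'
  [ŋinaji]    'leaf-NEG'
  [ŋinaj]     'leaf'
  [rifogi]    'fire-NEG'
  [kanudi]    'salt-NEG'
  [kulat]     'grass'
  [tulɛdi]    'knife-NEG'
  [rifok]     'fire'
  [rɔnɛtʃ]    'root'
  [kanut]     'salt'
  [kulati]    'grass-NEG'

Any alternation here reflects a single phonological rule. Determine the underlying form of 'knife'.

The stem for 'knife' ends in [d] in [tulɛdi] but [t] in [tulɛt].
Compare 'grass', with invariant [t] in [kulati] and [kulat]: an analysis with underlying /t/ and a rule producing [d] before the NEG suffix would wrongly predict alternation here too.
So /d/ is underlying, and a rule of word-final obstruent devoicing — voiced obstruents become voiceless word-finally — gives [t].
So 'knife' = /tulɛd/.

/tulɛd/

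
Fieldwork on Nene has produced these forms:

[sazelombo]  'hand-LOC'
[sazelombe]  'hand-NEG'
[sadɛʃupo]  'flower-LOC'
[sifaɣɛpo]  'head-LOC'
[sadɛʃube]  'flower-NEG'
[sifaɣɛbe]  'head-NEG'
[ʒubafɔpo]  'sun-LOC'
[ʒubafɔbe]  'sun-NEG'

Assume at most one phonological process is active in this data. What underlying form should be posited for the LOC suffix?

/-po/

The LOC morpheme has two allomorphs, [-bo] and [-po].
By contrast the NEG suffix keeps its initial [b] throughout — that segment must be underlying.
So the underlying form is /-po/, and voiceless stops become voiced after a nasal.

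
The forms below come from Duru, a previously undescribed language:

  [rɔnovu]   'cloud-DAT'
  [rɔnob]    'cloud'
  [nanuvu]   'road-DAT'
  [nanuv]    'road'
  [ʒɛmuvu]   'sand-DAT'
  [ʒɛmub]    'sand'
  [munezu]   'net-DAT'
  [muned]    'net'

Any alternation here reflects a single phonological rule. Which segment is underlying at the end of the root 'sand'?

/b/

The stem for 'sand' ends in [v] in [ʒɛmuvu] but [b] in [ʒɛmub].
But 'road' keeps [v] in both environments ([nanuvu], [nanuv]), so there is no rule changing /v/ to [b] in isolation.
Therefore /b/ is basic and [v] is derived by intervocalic spirantization (voiced stops become fricatives between vowels).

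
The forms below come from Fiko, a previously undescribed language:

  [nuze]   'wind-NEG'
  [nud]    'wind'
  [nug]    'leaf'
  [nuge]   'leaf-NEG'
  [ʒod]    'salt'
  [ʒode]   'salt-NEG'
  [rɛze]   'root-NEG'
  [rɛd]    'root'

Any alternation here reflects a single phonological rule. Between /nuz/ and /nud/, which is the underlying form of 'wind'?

'wind' shows [d] ~ [z] at the end of the stem ([nud] vs [nuze]).
Compare 'salt', with invariant [d] in [ʒod] and [ʒode]: an analysis with underlying /d/ and a rule producing [z] before the NEG suffix would wrongly predict alternation here too.
The alternation reflects word-final hardening: voiced fricatives become stops word-finally. /z/ is underlying.

/nuz/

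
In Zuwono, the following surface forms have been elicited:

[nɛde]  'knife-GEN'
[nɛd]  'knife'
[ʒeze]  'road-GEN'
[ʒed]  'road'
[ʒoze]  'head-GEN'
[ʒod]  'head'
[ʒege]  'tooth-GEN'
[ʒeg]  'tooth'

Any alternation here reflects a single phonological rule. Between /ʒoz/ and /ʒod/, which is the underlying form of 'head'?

/ʒoz/

The root 'head' surfaces as [ʒoze] and [ʒod], with a stem-final [z] ~ [d] alternation.
If /d/ were underlying and a rule turned it into [z] before the GEN suffix, 'knife' would also alternate; but it has [d] in both [nɛde] and [nɛd].
Therefore /z/ is basic and [d] is derived by word-final hardening (voiced fricatives become stops word-finally).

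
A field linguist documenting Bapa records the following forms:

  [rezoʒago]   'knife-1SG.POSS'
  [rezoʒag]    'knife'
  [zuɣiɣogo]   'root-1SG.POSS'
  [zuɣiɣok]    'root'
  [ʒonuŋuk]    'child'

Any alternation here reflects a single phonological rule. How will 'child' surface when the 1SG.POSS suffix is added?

The root 'root' surfaces as [zuɣiɣogo] and [zuɣiɣok], with a stem-final [g] ~ [k] alternation.
Compare 'knife', with invariant [g] in [rezoʒago] and [rezoʒag]: an analysis with underlying /g/ and a rule producing [k] in isolation would wrongly predict alternation here too.
The underlying segment must be /k/; voiceless stops become voiced between vowels, yielding [g] there.
The one attested form of 'child', [ʒonuŋuk], shows underlying /ʒonuŋuk/. Applying the same rule between vowels gives [ʒonuŋugo].

[ʒonuŋugo]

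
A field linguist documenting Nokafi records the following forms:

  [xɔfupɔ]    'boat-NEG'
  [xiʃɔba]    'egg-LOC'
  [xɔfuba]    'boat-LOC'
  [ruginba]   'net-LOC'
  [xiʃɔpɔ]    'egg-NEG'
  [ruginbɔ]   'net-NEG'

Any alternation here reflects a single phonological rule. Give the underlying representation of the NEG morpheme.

/-pɔ/

The NEG morpheme has two allomorphs, [-bɔ] and [-pɔ].
By contrast the LOC suffix keeps its initial [b] throughout — that segment must be underlying.
So the underlying form is /-pɔ/, and voiceless stops become voiced after a nasal.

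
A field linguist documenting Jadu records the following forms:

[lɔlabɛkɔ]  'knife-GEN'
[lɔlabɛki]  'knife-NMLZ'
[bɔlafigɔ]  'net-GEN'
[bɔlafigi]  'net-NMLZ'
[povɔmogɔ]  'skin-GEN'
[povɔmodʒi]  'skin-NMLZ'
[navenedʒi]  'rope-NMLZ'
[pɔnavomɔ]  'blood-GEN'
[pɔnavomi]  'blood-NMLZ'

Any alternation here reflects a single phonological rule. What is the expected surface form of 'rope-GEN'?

[navenegɔ]

The stem for 'skin' ends in [g] in [povɔmogɔ] but [dʒ] in [povɔmodʒi].
If /g/ were underlying and a rule turned it into [dʒ] before the NMLZ suffix, 'net' would also alternate; but it has [g] in both [bɔlafigɔ] and [bɔlafigi].
The underlying segment must be /dʒ/; palato-alveolar /dʒ/ becomes [g] when no front vowel follows, yielding [g] there.
From [navenedʒi] the stem 'rope' is /navenedʒ/; when no front vowel follows this yields [navenegɔ].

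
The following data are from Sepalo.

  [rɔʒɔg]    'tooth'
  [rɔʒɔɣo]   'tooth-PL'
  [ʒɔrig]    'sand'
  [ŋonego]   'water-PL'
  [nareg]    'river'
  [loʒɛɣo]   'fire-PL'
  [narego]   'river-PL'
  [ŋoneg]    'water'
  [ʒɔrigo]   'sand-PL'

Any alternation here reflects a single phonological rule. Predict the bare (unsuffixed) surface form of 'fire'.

[loʒɛg]

The root 'tooth' surfaces as [rɔʒɔg] and [rɔʒɔɣo], with a stem-final [g] ~ [ɣ] alternation.
If /g/ were underlying and a rule turned it into [ɣ] before the PL suffix, 'river' would also alternate; but it has [g] in both [nareg] and [narego].
So /ɣ/ is underlying, and a rule of word-final hardening — voiced fricatives become stops word-finally — gives [g].
From [loʒɛɣo] the stem 'fire' is /loʒɛɣ/; word-finally this yields [loʒɛg].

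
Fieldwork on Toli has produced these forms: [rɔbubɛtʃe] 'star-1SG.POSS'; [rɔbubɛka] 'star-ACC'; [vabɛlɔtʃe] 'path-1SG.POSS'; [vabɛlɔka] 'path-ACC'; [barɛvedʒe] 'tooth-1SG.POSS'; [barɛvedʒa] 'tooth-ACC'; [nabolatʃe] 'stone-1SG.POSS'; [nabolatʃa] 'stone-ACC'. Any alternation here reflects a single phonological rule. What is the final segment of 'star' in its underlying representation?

The root 'star' surfaces as [rɔbubɛtʃe] and [rɔbubɛka], with a stem-final [tʃ] ~ [k] alternation.
If /tʃ/ were underlying and a rule turned it into [k] before the ACC suffix, 'stone' would also alternate; but it has [tʃ] in both [nabolatʃe] and [nabolatʃa].
Therefore /k/ is basic and [tʃ] is derived by palatalization before a front vowel (/k/ becomes palato-alveolar [tʃ] before a front vowel).

/k/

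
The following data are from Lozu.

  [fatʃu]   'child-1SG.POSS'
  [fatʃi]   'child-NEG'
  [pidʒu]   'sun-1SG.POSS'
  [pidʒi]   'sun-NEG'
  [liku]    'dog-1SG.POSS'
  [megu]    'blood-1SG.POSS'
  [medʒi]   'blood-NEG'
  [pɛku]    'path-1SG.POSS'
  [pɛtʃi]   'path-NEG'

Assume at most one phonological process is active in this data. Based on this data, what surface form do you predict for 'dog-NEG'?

[litʃi]

The stem for 'path' ends in [k] in [pɛku] but [tʃ] in [pɛtʃi].
Compare 'child', with invariant [tʃ] in [fatʃu] and [fatʃi]: an analysis with underlying /tʃ/ and a rule producing [k] before the 1SG.POSS suffix would wrongly predict alternation here too.
Therefore /k/ is basic and [tʃ] is derived by palatalization before a front vowel (/k/ and /g/ become palato-alveolar [tʃ] and [dʒ] before a front vowel).
From [liku] the stem 'dog' is /lik/; before a front vowel this yields [litʃi].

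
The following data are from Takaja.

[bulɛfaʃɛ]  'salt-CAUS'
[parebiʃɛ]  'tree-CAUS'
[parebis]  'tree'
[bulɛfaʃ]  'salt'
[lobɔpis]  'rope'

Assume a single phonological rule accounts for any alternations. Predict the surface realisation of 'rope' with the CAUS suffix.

[lobɔpiʃɛ]

In [parebiʃɛ] and [parebis] the final segment of 'tree' alternates: [ʃ] ~ [s].
But 'salt' keeps [ʃ] in both environments ([bulɛfaʃɛ], [bulɛfaʃ]), so there is no rule changing /ʃ/ to [s] in isolation.
The alternation reflects palatalization before a front vowel: /s/ becomes palato-alveolar [ʃ] before a front vowel. /s/ is underlying.
From [lobɔpis] the stem 'rope' is /lobɔpis/; before a front vowel this yields [lobɔpiʃɛ].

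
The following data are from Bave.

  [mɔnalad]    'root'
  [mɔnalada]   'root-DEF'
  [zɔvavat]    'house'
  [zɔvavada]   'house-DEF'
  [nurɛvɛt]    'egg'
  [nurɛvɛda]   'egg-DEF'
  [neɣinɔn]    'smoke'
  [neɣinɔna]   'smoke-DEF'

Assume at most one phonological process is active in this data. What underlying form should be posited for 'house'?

The root 'house' surfaces as [zɔvavat] and [zɔvavada], with a stem-final [t] ~ [d] alternation.
Compare 'root', with invariant [d] in [mɔnalad] and [mɔnalada]: an analysis with underlying /d/ and a rule producing [t] in isolation would wrongly predict alternation here too.
So /t/ is underlying, and a rule of intervocalic voicing — voiceless stops become voiced between vowels — gives [d].
Hence 'house' is /zɔvavat/ underlyingly.

/zɔvavat/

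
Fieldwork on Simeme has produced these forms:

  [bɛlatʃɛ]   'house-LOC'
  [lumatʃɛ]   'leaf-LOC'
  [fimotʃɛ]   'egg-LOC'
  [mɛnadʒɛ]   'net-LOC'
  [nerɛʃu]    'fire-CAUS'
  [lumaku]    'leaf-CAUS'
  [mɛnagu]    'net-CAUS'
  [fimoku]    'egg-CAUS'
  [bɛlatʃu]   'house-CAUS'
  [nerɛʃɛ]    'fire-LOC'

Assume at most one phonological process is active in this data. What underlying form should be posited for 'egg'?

/fimok/

In [fimotʃɛ] and [fimoku] the final segment of 'egg' alternates: [tʃ] ~ [k].
Compare 'house', with invariant [tʃ] in [bɛlatʃɛ] and [bɛlatʃu]: an analysis with underlying /tʃ/ and a rule producing [k] before the CAUS suffix would wrongly predict alternation here too.
The underlying segment must be /k/; /k/ and /g/ become palato-alveolar [tʃ] and [dʒ] before a front vowel, yielding [tʃ] there.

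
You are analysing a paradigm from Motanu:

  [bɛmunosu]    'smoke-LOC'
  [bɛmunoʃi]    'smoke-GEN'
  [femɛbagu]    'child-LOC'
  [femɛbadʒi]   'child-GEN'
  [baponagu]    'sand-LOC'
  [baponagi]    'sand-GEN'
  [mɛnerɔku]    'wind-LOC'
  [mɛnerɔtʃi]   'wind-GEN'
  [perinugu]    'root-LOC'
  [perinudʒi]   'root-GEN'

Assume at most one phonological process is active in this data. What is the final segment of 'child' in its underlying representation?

/dʒ/

The root 'child' surfaces as [femɛbagu] and [femɛbadʒi], with a stem-final [g] ~ [dʒ] alternation.
If /g/ were underlying and a rule turned it into [dʒ] before the GEN suffix, 'sand' would also alternate; but it has [g] in both [baponagu] and [baponagi].
The alternation reflects depalatalization: palato-alveolar /tʃ/, /dʒ/ and /ʃ/ become [k], [g] and [s] when no front vowel follows. /dʒ/ is underlying.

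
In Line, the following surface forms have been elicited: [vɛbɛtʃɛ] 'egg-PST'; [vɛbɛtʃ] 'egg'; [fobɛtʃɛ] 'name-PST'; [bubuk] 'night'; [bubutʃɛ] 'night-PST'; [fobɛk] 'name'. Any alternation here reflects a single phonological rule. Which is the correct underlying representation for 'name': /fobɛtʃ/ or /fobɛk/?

In [fobɛtʃɛ] and [fobɛk] the final segment of 'name' alternates: [tʃ] ~ [k].
Compare 'egg', with invariant [tʃ] in [vɛbɛtʃɛ] and [vɛbɛtʃ]: an analysis with underlying /tʃ/ and a rule producing [k] in isolation would wrongly predict alternation here too.
Therefore /k/ is basic and [tʃ] is derived by palatalization before a front vowel (/k/ becomes palato-alveolar [tʃ] before a front vowel).

/fobɛk/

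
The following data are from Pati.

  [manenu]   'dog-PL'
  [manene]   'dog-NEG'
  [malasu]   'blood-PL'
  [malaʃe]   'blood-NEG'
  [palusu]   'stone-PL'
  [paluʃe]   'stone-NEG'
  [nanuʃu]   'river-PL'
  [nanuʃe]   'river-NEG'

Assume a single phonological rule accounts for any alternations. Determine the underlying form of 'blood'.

The stem for 'blood' ends in [s] in [malasu] but [ʃ] in [malaʃe].
Compare 'river', with invariant [ʃ] in [nanuʃu] and [nanuʃe]: an analysis with underlying /ʃ/ and a rule producing [s] before the PL suffix would wrongly predict alternation here too.
The underlying segment must be /s/; /s/ becomes palato-alveolar [ʃ] before a front vowel, yielding [ʃ] there.
So 'blood' = /malas/.

/malas/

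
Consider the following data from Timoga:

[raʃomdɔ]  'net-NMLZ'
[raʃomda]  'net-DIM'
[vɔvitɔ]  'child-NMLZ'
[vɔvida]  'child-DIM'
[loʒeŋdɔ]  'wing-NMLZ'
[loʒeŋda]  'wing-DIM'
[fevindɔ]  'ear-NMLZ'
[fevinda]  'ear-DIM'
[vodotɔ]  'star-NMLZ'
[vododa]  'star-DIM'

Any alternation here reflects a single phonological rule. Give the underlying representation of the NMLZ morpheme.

/-tɔ/

The NMLZ suffix surfaces as [-dɔ] and [-tɔ], depending on the final segment of the stem.
By contrast the DIM suffix keeps its initial [d] throughout — that segment must be underlying.
So the underlying form is /-tɔ/, and voiceless stops become voiced after a nasal.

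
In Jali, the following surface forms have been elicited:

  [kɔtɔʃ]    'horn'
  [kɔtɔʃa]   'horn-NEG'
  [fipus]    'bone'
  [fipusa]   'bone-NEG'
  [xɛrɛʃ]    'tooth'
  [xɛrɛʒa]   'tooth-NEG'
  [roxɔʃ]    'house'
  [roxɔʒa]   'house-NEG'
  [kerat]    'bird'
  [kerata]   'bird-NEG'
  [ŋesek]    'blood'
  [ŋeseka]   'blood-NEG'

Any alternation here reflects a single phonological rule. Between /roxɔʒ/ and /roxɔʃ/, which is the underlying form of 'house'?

/roxɔʒ/

The stem for 'house' ends in [ʃ] in [roxɔʃ] but [ʒ] in [roxɔʒa].
The stem 'horn' ([kɔtɔʃ], [kɔtɔʃa]) shows [ʃ] unchanged in both environments, so [ʃ] cannot be basic with [ʒ] derived before the NEG suffix.
The underlying segment must be /ʒ/; voiced obstruents become voiceless word-finally, yielding [ʃ] there.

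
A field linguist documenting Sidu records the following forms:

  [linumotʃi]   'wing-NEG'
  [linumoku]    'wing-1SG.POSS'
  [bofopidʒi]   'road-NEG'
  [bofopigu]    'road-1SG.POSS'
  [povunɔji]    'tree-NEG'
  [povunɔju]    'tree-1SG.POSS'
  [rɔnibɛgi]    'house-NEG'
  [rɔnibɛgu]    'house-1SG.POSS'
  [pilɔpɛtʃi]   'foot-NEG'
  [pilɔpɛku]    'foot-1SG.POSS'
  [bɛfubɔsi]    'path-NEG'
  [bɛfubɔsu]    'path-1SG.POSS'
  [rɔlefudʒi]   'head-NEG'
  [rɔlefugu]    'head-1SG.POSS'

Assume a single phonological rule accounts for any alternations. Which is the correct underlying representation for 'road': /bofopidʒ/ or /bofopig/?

/bofopidʒ/

'road' shows [dʒ] ~ [g] at the end of the stem ([bofopidʒi] vs [bofopigu]).
But 'house' keeps [g] in both environments ([rɔnibɛgi], [rɔnibɛgu]), so there is no rule changing /g/ to [dʒ] before the NEG suffix.
The alternation reflects depalatalization: palato-alveolar /tʃ/ and /dʒ/ become [k] and [g] when no front vowel follows. /dʒ/ is underlying.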